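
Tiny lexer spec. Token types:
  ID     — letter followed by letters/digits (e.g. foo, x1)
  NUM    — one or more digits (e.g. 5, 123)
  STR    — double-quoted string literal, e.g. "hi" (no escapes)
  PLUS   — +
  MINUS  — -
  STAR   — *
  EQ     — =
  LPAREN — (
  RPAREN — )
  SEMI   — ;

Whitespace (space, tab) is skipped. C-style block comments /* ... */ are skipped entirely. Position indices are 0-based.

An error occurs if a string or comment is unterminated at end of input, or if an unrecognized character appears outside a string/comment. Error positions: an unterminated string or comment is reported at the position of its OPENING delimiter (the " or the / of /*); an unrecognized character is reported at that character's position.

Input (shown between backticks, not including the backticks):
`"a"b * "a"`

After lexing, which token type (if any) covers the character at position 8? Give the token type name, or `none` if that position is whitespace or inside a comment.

Answer: STR

Derivation:
pos=0: enter STRING mode
pos=0: emit STR "a" (now at pos=3)
pos=3: emit ID 'b' (now at pos=4)
pos=5: emit STAR '*'
pos=7: enter STRING mode
pos=7: emit STR "a" (now at pos=10)
DONE. 4 tokens: [STR, ID, STAR, STR]
Position 8: char is 'a' -> STR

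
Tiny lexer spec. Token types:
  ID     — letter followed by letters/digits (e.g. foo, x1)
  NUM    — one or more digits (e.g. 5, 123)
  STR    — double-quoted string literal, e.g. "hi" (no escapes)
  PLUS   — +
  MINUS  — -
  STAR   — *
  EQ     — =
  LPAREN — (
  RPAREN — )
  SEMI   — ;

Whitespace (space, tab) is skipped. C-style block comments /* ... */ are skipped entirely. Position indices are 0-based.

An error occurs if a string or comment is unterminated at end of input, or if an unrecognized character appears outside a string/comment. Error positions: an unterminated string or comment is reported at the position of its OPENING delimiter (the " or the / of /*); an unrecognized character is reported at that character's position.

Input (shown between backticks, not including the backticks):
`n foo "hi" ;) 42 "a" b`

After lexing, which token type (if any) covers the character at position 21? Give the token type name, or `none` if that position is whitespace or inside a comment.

Answer: ID

Derivation:
pos=0: emit ID 'n' (now at pos=1)
pos=2: emit ID 'foo' (now at pos=5)
pos=6: enter STRING mode
pos=6: emit STR "hi" (now at pos=10)
pos=11: emit SEMI ';'
pos=12: emit RPAREN ')'
pos=14: emit NUM '42' (now at pos=16)
pos=17: enter STRING mode
pos=17: emit STR "a" (now at pos=20)
pos=21: emit ID 'b' (now at pos=22)
DONE. 8 tokens: [ID, ID, STR, SEMI, RPAREN, NUM, STR, ID]
Position 21: char is 'b' -> ID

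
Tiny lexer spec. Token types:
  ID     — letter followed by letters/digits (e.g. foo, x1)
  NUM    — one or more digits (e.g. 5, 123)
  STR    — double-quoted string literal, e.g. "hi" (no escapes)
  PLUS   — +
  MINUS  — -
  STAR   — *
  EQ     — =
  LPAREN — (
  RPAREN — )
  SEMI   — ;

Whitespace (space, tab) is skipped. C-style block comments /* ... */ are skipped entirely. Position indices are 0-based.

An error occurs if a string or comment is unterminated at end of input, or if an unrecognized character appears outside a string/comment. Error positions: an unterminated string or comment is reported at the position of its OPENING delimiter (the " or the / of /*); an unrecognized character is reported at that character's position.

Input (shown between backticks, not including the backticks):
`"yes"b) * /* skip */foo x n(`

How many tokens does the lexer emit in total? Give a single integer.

pos=0: enter STRING mode
pos=0: emit STR "yes" (now at pos=5)
pos=5: emit ID 'b' (now at pos=6)
pos=6: emit RPAREN ')'
pos=8: emit STAR '*'
pos=10: enter COMMENT mode (saw '/*')
exit COMMENT mode (now at pos=20)
pos=20: emit ID 'foo' (now at pos=23)
pos=24: emit ID 'x' (now at pos=25)
pos=26: emit ID 'n' (now at pos=27)
pos=27: emit LPAREN '('
DONE. 8 tokens: [STR, ID, RPAREN, STAR, ID, ID, ID, LPAREN]

Answer: 8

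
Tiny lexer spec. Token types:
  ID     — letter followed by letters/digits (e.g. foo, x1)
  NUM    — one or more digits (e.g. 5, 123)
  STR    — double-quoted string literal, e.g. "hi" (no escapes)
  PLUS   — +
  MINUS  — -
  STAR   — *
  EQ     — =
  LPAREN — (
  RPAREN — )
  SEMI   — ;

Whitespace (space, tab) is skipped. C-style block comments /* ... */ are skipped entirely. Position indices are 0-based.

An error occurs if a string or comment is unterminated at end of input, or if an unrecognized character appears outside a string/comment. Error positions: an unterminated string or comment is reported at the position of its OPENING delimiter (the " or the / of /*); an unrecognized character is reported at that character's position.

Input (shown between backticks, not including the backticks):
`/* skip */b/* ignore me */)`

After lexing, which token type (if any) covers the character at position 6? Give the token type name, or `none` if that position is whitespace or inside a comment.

pos=0: enter COMMENT mode (saw '/*')
exit COMMENT mode (now at pos=10)
pos=10: emit ID 'b' (now at pos=11)
pos=11: enter COMMENT mode (saw '/*')
exit COMMENT mode (now at pos=26)
pos=26: emit RPAREN ')'
DONE. 2 tokens: [ID, RPAREN]
Position 6: char is 'p' -> none

Answer: none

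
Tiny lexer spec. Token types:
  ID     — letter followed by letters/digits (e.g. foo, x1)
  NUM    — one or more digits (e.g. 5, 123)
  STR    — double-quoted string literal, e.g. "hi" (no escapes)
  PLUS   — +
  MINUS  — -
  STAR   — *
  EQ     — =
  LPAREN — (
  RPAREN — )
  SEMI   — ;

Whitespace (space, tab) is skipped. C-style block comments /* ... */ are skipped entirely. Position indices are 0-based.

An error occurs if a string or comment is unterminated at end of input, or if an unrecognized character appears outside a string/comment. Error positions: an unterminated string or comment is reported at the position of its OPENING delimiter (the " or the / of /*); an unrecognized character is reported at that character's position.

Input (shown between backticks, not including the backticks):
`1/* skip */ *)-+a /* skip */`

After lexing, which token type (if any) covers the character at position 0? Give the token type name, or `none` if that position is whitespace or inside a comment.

pos=0: emit NUM '1' (now at pos=1)
pos=1: enter COMMENT mode (saw '/*')
exit COMMENT mode (now at pos=11)
pos=12: emit STAR '*'
pos=13: emit RPAREN ')'
pos=14: emit MINUS '-'
pos=15: emit PLUS '+'
pos=16: emit ID 'a' (now at pos=17)
pos=18: enter COMMENT mode (saw '/*')
exit COMMENT mode (now at pos=28)
DONE. 6 tokens: [NUM, STAR, RPAREN, MINUS, PLUS, ID]
Position 0: char is '1' -> NUM

Answer: NUM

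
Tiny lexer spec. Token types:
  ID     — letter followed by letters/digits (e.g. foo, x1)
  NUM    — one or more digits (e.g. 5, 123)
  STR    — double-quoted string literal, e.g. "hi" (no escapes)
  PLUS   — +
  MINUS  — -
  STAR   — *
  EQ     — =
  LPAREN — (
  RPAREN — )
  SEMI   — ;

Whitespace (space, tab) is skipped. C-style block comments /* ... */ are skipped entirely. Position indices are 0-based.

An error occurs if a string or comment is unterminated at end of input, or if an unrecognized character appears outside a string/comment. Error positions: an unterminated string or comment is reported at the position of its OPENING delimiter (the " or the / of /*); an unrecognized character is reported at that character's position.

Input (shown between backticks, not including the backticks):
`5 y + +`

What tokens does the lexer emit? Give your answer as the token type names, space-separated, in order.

pos=0: emit NUM '5' (now at pos=1)
pos=2: emit ID 'y' (now at pos=3)
pos=4: emit PLUS '+'
pos=6: emit PLUS '+'
DONE. 4 tokens: [NUM, ID, PLUS, PLUS]

Answer: NUM ID PLUS PLUS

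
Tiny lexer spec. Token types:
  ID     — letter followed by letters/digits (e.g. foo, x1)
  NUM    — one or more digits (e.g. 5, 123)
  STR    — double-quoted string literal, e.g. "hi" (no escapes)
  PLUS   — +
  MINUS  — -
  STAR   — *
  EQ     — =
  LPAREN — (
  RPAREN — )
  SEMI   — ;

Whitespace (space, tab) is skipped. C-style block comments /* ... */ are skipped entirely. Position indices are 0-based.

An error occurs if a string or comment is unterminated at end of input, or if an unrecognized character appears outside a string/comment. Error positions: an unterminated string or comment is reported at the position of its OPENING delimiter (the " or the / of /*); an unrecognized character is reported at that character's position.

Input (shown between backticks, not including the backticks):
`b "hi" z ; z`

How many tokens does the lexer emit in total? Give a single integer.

pos=0: emit ID 'b' (now at pos=1)
pos=2: enter STRING mode
pos=2: emit STR "hi" (now at pos=6)
pos=7: emit ID 'z' (now at pos=8)
pos=9: emit SEMI ';'
pos=11: emit ID 'z' (now at pos=12)
DONE. 5 tokens: [ID, STR, ID, SEMI, ID]

Answer: 5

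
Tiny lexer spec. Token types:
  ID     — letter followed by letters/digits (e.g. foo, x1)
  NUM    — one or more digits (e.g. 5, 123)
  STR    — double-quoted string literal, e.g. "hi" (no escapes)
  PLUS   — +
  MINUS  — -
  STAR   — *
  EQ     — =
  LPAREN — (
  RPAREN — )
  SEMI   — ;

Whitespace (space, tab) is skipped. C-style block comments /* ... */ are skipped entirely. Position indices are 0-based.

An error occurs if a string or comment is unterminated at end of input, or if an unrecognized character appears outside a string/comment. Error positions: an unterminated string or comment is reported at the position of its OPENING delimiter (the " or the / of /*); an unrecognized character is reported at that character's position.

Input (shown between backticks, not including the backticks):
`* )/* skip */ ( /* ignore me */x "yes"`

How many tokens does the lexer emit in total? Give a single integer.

Answer: 5

Derivation:
pos=0: emit STAR '*'
pos=2: emit RPAREN ')'
pos=3: enter COMMENT mode (saw '/*')
exit COMMENT mode (now at pos=13)
pos=14: emit LPAREN '('
pos=16: enter COMMENT mode (saw '/*')
exit COMMENT mode (now at pos=31)
pos=31: emit ID 'x' (now at pos=32)
pos=33: enter STRING mode
pos=33: emit STR "yes" (now at pos=38)
DONE. 5 tokens: [STAR, RPAREN, LPAREN, ID, STR]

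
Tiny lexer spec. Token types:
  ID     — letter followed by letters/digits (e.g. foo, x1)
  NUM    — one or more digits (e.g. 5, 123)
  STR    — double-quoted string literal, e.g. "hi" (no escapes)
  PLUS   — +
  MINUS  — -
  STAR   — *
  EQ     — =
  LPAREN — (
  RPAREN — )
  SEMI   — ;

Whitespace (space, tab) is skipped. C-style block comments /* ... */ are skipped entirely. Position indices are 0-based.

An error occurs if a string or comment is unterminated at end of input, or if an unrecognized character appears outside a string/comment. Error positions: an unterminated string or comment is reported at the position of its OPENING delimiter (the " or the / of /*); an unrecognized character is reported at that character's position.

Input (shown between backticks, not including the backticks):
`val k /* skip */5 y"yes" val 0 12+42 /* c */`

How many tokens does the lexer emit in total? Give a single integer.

Answer: 10

Derivation:
pos=0: emit ID 'val' (now at pos=3)
pos=4: emit ID 'k' (now at pos=5)
pos=6: enter COMMENT mode (saw '/*')
exit COMMENT mode (now at pos=16)
pos=16: emit NUM '5' (now at pos=17)
pos=18: emit ID 'y' (now at pos=19)
pos=19: enter STRING mode
pos=19: emit STR "yes" (now at pos=24)
pos=25: emit ID 'val' (now at pos=28)
pos=29: emit NUM '0' (now at pos=30)
pos=31: emit NUM '12' (now at pos=33)
pos=33: emit PLUS '+'
pos=34: emit NUM '42' (now at pos=36)
pos=37: enter COMMENT mode (saw '/*')
exit COMMENT mode (now at pos=44)
DONE. 10 tokens: [ID, ID, NUM, ID, STR, ID, NUM, NUM, PLUS, NUM]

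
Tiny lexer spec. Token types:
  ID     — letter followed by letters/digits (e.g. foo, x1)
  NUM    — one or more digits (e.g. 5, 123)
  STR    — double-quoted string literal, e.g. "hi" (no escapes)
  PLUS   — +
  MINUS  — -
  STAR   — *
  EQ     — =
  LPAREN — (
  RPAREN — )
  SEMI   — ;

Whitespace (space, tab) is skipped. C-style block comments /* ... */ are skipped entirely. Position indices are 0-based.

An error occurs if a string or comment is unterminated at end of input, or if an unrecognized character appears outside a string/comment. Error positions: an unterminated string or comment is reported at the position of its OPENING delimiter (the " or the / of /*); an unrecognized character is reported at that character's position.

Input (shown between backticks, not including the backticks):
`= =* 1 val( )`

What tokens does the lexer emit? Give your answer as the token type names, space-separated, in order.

pos=0: emit EQ '='
pos=2: emit EQ '='
pos=3: emit STAR '*'
pos=5: emit NUM '1' (now at pos=6)
pos=7: emit ID 'val' (now at pos=10)
pos=10: emit LPAREN '('
pos=12: emit RPAREN ')'
DONE. 7 tokens: [EQ, EQ, STAR, NUM, ID, LPAREN, RPAREN]

Answer: EQ EQ STAR NUM ID LPAREN RPAREN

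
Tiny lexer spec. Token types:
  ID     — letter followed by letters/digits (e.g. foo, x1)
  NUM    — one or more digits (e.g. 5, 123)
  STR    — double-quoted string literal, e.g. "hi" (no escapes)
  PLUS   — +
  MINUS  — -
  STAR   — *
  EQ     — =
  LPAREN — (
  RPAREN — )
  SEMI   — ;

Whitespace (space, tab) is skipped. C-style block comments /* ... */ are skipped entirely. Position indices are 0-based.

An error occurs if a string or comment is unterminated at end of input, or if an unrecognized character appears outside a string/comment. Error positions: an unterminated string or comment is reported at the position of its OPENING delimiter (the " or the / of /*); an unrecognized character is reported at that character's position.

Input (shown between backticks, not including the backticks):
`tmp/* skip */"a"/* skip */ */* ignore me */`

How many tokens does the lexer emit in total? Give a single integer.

Answer: 3

Derivation:
pos=0: emit ID 'tmp' (now at pos=3)
pos=3: enter COMMENT mode (saw '/*')
exit COMMENT mode (now at pos=13)
pos=13: enter STRING mode
pos=13: emit STR "a" (now at pos=16)
pos=16: enter COMMENT mode (saw '/*')
exit COMMENT mode (now at pos=26)
pos=27: emit STAR '*'
pos=28: enter COMMENT mode (saw '/*')
exit COMMENT mode (now at pos=43)
DONE. 3 tokens: [ID, STR, STAR]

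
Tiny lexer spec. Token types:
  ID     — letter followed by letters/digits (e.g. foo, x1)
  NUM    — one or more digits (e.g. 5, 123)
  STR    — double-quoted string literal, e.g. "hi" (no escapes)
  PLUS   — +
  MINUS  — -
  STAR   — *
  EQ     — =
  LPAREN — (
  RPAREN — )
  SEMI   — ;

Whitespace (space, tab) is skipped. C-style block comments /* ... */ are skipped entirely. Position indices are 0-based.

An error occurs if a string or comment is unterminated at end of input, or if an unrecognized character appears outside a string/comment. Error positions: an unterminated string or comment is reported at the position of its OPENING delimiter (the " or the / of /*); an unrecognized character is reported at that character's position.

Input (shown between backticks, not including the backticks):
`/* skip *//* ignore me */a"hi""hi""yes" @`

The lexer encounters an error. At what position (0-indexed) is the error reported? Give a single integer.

Answer: 40

Derivation:
pos=0: enter COMMENT mode (saw '/*')
exit COMMENT mode (now at pos=10)
pos=10: enter COMMENT mode (saw '/*')
exit COMMENT mode (now at pos=25)
pos=25: emit ID 'a' (now at pos=26)
pos=26: enter STRING mode
pos=26: emit STR "hi" (now at pos=30)
pos=30: enter STRING mode
pos=30: emit STR "hi" (now at pos=34)
pos=34: enter STRING mode
pos=34: emit STR "yes" (now at pos=39)
pos=40: ERROR — unrecognized char '@'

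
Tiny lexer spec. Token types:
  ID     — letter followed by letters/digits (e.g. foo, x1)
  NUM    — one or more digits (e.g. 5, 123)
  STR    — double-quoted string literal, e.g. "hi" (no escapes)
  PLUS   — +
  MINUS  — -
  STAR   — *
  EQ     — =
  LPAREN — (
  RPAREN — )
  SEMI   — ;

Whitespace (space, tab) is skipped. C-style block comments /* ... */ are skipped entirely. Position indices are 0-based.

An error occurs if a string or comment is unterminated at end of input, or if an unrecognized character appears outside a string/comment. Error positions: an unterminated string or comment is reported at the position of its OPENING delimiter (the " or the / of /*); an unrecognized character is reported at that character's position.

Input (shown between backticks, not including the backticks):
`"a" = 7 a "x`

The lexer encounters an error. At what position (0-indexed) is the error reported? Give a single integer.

pos=0: enter STRING mode
pos=0: emit STR "a" (now at pos=3)
pos=4: emit EQ '='
pos=6: emit NUM '7' (now at pos=7)
pos=8: emit ID 'a' (now at pos=9)
pos=10: enter STRING mode
pos=10: ERROR — unterminated string

Answer: 10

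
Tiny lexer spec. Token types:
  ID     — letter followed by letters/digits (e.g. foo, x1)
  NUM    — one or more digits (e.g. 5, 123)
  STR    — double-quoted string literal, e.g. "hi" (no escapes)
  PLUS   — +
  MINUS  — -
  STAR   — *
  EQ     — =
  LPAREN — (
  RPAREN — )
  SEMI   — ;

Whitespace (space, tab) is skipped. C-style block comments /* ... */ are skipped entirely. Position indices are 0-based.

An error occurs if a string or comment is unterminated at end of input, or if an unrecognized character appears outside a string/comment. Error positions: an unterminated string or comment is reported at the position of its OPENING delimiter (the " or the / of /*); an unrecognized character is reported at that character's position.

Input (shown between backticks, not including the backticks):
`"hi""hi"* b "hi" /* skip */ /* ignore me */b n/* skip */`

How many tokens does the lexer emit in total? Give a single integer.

Answer: 7

Derivation:
pos=0: enter STRING mode
pos=0: emit STR "hi" (now at pos=4)
pos=4: enter STRING mode
pos=4: emit STR "hi" (now at pos=8)
pos=8: emit STAR '*'
pos=10: emit ID 'b' (now at pos=11)
pos=12: enter STRING mode
pos=12: emit STR "hi" (now at pos=16)
pos=17: enter COMMENT mode (saw '/*')
exit COMMENT mode (now at pos=27)
pos=28: enter COMMENT mode (saw '/*')
exit COMMENT mode (now at pos=43)
pos=43: emit ID 'b' (now at pos=44)
pos=45: emit ID 'n' (now at pos=46)
pos=46: enter COMMENT mode (saw '/*')
exit COMMENT mode (now at pos=56)
DONE. 7 tokens: [STR, STR, STAR, ID, STR, ID, ID]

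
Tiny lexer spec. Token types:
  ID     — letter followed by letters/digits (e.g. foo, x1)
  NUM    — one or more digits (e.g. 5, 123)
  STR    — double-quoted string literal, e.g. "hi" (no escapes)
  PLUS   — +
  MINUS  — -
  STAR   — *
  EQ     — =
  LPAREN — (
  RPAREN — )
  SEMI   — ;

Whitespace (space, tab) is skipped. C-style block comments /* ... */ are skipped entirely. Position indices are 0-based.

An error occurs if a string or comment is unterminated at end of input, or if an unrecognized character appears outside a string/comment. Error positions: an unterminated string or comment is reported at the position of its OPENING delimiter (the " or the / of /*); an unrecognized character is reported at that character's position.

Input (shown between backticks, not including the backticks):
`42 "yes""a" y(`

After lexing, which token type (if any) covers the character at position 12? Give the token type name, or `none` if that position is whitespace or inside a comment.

pos=0: emit NUM '42' (now at pos=2)
pos=3: enter STRING mode
pos=3: emit STR "yes" (now at pos=8)
pos=8: enter STRING mode
pos=8: emit STR "a" (now at pos=11)
pos=12: emit ID 'y' (now at pos=13)
pos=13: emit LPAREN '('
DONE. 5 tokens: [NUM, STR, STR, ID, LPAREN]
Position 12: char is 'y' -> ID

Answer: ID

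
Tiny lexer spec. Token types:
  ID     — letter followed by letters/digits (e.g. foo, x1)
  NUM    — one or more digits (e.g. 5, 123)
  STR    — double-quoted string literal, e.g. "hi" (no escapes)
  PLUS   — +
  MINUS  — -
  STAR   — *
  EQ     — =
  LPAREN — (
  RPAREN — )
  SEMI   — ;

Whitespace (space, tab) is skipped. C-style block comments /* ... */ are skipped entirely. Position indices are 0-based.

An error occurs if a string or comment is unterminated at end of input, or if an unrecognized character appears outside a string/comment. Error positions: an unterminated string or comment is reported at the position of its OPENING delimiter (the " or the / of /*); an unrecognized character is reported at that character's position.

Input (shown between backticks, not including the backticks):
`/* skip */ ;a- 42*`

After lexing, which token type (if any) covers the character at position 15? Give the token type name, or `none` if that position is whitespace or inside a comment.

Answer: NUM

Derivation:
pos=0: enter COMMENT mode (saw '/*')
exit COMMENT mode (now at pos=10)
pos=11: emit SEMI ';'
pos=12: emit ID 'a' (now at pos=13)
pos=13: emit MINUS '-'
pos=15: emit NUM '42' (now at pos=17)
pos=17: emit STAR '*'
DONE. 5 tokens: [SEMI, ID, MINUS, NUM, STAR]
Position 15: char is '4' -> NUM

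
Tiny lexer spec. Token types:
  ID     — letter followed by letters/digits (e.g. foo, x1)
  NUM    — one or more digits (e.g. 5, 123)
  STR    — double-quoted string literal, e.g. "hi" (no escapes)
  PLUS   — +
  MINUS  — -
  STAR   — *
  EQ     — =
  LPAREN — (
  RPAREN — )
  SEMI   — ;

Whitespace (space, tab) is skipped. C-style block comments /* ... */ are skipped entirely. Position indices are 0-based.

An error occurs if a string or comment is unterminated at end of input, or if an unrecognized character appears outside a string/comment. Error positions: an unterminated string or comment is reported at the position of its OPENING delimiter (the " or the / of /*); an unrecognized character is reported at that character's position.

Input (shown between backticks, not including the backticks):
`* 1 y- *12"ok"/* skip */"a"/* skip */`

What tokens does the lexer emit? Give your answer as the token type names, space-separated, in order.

Answer: STAR NUM ID MINUS STAR NUM STR STR

Derivation:
pos=0: emit STAR '*'
pos=2: emit NUM '1' (now at pos=3)
pos=4: emit ID 'y' (now at pos=5)
pos=5: emit MINUS '-'
pos=7: emit STAR '*'
pos=8: emit NUM '12' (now at pos=10)
pos=10: enter STRING mode
pos=10: emit STR "ok" (now at pos=14)
pos=14: enter COMMENT mode (saw '/*')
exit COMMENT mode (now at pos=24)
pos=24: enter STRING mode
pos=24: emit STR "a" (now at pos=27)
pos=27: enter COMMENT mode (saw '/*')
exit COMMENT mode (now at pos=37)
DONE. 8 tokens: [STAR, NUM, ID, MINUS, STAR, NUM, STR, STR]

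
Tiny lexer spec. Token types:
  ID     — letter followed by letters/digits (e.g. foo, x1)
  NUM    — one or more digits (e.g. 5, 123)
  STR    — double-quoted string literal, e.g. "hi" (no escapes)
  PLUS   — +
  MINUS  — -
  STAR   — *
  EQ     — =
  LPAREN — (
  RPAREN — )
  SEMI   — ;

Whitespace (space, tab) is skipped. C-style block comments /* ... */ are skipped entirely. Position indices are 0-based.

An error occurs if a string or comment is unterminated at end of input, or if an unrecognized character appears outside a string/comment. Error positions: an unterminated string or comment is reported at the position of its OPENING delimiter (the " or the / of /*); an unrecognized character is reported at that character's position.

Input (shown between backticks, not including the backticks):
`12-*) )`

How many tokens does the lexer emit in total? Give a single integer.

pos=0: emit NUM '12' (now at pos=2)
pos=2: emit MINUS '-'
pos=3: emit STAR '*'
pos=4: emit RPAREN ')'
pos=6: emit RPAREN ')'
DONE. 5 tokens: [NUM, MINUS, STAR, RPAREN, RPAREN]

Answer: 5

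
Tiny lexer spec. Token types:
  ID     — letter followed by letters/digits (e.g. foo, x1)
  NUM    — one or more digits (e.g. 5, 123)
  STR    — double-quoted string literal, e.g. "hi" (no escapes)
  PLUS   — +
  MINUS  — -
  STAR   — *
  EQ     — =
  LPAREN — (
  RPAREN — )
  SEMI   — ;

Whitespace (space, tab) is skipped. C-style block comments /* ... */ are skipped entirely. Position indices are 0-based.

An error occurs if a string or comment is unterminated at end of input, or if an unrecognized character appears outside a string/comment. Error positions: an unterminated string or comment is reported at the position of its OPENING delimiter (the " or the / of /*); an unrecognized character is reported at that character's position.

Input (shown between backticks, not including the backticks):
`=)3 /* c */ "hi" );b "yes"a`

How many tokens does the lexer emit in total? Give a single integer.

pos=0: emit EQ '='
pos=1: emit RPAREN ')'
pos=2: emit NUM '3' (now at pos=3)
pos=4: enter COMMENT mode (saw '/*')
exit COMMENT mode (now at pos=11)
pos=12: enter STRING mode
pos=12: emit STR "hi" (now at pos=16)
pos=17: emit RPAREN ')'
pos=18: emit SEMI ';'
pos=19: emit ID 'b' (now at pos=20)
pos=21: enter STRING mode
pos=21: emit STR "yes" (now at pos=26)
pos=26: emit ID 'a' (now at pos=27)
DONE. 9 tokens: [EQ, RPAREN, NUM, STR, RPAREN, SEMI, ID, STR, ID]

Answer: 9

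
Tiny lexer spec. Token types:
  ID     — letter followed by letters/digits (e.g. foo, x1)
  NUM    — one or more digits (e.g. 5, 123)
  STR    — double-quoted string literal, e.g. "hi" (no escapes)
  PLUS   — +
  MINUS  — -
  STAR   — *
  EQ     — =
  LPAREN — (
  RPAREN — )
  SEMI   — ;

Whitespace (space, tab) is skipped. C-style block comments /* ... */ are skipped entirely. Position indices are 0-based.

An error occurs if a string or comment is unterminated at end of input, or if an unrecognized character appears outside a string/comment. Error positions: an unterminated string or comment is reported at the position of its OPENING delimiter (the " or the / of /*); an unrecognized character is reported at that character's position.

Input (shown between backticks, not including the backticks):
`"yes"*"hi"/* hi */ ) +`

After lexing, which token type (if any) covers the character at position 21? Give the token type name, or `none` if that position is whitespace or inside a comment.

Answer: PLUS

Derivation:
pos=0: enter STRING mode
pos=0: emit STR "yes" (now at pos=5)
pos=5: emit STAR '*'
pos=6: enter STRING mode
pos=6: emit STR "hi" (now at pos=10)
pos=10: enter COMMENT mode (saw '/*')
exit COMMENT mode (now at pos=18)
pos=19: emit RPAREN ')'
pos=21: emit PLUS '+'
DONE. 5 tokens: [STR, STAR, STR, RPAREN, PLUS]
Position 21: char is '+' -> PLUS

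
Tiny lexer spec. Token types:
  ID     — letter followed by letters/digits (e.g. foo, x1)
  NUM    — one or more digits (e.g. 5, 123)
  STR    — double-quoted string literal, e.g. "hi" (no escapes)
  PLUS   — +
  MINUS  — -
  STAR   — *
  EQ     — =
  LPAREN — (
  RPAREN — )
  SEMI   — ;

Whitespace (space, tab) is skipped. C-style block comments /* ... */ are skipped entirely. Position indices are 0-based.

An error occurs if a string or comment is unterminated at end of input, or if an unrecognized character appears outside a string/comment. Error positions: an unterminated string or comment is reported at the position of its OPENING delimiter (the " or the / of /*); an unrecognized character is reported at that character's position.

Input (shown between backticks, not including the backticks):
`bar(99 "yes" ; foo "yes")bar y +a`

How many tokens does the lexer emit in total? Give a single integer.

pos=0: emit ID 'bar' (now at pos=3)
pos=3: emit LPAREN '('
pos=4: emit NUM '99' (now at pos=6)
pos=7: enter STRING mode
pos=7: emit STR "yes" (now at pos=12)
pos=13: emit SEMI ';'
pos=15: emit ID 'foo' (now at pos=18)
pos=19: enter STRING mode
pos=19: emit STR "yes" (now at pos=24)
pos=24: emit RPAREN ')'
pos=25: emit ID 'bar' (now at pos=28)
pos=29: emit ID 'y' (now at pos=30)
pos=31: emit PLUS '+'
pos=32: emit ID 'a' (now at pos=33)
DONE. 12 tokens: [ID, LPAREN, NUM, STR, SEMI, ID, STR, RPAREN, ID, ID, PLUS, ID]

Answer: 12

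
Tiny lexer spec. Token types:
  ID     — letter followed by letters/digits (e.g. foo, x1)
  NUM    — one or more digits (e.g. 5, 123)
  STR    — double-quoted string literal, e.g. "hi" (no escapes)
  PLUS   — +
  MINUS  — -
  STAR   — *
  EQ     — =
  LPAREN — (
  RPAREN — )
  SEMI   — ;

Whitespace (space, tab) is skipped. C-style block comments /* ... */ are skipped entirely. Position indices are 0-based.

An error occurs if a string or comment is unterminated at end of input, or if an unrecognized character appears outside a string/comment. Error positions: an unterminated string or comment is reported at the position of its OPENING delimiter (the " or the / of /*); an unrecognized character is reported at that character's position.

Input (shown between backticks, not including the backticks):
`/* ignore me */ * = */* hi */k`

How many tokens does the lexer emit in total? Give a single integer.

Answer: 4

Derivation:
pos=0: enter COMMENT mode (saw '/*')
exit COMMENT mode (now at pos=15)
pos=16: emit STAR '*'
pos=18: emit EQ '='
pos=20: emit STAR '*'
pos=21: enter COMMENT mode (saw '/*')
exit COMMENT mode (now at pos=29)
pos=29: emit ID 'k' (now at pos=30)
DONE. 4 tokens: [STAR, EQ, STAR, ID]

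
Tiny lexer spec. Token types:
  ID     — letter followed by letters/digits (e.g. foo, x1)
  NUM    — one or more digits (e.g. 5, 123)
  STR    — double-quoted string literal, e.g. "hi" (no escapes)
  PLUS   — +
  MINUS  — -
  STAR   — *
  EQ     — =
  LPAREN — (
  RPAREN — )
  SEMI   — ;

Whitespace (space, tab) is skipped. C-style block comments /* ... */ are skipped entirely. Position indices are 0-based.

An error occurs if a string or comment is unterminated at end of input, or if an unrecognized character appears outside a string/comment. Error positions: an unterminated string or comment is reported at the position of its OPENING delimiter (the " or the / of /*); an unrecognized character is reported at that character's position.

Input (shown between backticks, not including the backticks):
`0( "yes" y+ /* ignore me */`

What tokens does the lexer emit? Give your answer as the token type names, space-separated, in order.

Answer: NUM LPAREN STR ID PLUS

Derivation:
pos=0: emit NUM '0' (now at pos=1)
pos=1: emit LPAREN '('
pos=3: enter STRING mode
pos=3: emit STR "yes" (now at pos=8)
pos=9: emit ID 'y' (now at pos=10)
pos=10: emit PLUS '+'
pos=12: enter COMMENT mode (saw '/*')
exit COMMENT mode (now at pos=27)
DONE. 5 tokens: [NUM, LPAREN, STR, ID, PLUS]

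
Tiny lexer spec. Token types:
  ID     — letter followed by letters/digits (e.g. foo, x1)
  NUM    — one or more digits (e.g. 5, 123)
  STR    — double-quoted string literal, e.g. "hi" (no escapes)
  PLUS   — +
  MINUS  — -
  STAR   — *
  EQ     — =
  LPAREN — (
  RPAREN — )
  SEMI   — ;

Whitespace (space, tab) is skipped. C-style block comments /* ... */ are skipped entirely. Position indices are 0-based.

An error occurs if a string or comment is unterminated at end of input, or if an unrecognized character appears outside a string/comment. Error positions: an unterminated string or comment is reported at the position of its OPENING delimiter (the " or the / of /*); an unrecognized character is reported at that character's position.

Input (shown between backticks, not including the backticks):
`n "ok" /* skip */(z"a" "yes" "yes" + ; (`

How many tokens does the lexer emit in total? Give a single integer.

pos=0: emit ID 'n' (now at pos=1)
pos=2: enter STRING mode
pos=2: emit STR "ok" (now at pos=6)
pos=7: enter COMMENT mode (saw '/*')
exit COMMENT mode (now at pos=17)
pos=17: emit LPAREN '('
pos=18: emit ID 'z' (now at pos=19)
pos=19: enter STRING mode
pos=19: emit STR "a" (now at pos=22)
pos=23: enter STRING mode
pos=23: emit STR "yes" (now at pos=28)
pos=29: enter STRING mode
pos=29: emit STR "yes" (now at pos=34)
pos=35: emit PLUS '+'
pos=37: emit SEMI ';'
pos=39: emit LPAREN '('
DONE. 10 tokens: [ID, STR, LPAREN, ID, STR, STR, STR, PLUS, SEMI, LPAREN]

Answer: 10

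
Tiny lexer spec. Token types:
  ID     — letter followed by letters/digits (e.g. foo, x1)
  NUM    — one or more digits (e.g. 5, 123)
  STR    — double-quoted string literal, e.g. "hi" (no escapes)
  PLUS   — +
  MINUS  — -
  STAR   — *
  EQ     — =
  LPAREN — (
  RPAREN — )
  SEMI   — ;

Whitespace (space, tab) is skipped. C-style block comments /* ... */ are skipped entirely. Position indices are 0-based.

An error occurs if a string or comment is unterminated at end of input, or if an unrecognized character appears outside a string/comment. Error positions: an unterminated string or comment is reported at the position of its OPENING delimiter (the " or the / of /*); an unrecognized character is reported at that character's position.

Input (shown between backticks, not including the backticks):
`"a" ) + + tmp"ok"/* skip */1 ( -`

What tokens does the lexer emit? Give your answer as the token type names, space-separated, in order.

Answer: STR RPAREN PLUS PLUS ID STR NUM LPAREN MINUS

Derivation:
pos=0: enter STRING mode
pos=0: emit STR "a" (now at pos=3)
pos=4: emit RPAREN ')'
pos=6: emit PLUS '+'
pos=8: emit PLUS '+'
pos=10: emit ID 'tmp' (now at pos=13)
pos=13: enter STRING mode
pos=13: emit STR "ok" (now at pos=17)
pos=17: enter COMMENT mode (saw '/*')
exit COMMENT mode (now at pos=27)
pos=27: emit NUM '1' (now at pos=28)
pos=29: emit LPAREN '('
pos=31: emit MINUS '-'
DONE. 9 tokens: [STR, RPAREN, PLUS, PLUS, ID, STR, NUM, LPAREN, MINUS]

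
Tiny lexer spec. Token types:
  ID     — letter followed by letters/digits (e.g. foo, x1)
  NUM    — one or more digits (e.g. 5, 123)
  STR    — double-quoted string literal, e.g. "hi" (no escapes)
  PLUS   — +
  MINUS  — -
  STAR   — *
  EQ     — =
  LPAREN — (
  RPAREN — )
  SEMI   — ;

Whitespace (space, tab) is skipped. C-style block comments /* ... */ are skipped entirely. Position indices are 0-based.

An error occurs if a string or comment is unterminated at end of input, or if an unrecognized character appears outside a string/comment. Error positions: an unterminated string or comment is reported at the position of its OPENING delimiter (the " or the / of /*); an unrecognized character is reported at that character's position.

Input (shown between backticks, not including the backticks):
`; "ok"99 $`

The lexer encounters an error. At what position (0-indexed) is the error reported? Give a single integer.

Answer: 9

Derivation:
pos=0: emit SEMI ';'
pos=2: enter STRING mode
pos=2: emit STR "ok" (now at pos=6)
pos=6: emit NUM '99' (now at pos=8)
pos=9: ERROR — unrecognized char '$'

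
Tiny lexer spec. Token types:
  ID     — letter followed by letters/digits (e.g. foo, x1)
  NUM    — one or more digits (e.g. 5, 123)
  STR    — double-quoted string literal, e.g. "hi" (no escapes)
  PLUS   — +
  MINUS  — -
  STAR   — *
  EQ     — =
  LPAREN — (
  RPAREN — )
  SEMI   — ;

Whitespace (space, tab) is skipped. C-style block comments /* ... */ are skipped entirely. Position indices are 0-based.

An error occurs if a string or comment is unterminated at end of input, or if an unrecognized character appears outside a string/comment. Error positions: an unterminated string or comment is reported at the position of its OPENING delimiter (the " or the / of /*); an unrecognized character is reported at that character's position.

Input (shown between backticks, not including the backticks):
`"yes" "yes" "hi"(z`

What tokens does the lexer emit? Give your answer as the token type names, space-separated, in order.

Answer: STR STR STR LPAREN ID

Derivation:
pos=0: enter STRING mode
pos=0: emit STR "yes" (now at pos=5)
pos=6: enter STRING mode
pos=6: emit STR "yes" (now at pos=11)
pos=12: enter STRING mode
pos=12: emit STR "hi" (now at pos=16)
pos=16: emit LPAREN '('
pos=17: emit ID 'z' (now at pos=18)
DONE. 5 tokens: [STR, STR, STR, LPAREN, ID]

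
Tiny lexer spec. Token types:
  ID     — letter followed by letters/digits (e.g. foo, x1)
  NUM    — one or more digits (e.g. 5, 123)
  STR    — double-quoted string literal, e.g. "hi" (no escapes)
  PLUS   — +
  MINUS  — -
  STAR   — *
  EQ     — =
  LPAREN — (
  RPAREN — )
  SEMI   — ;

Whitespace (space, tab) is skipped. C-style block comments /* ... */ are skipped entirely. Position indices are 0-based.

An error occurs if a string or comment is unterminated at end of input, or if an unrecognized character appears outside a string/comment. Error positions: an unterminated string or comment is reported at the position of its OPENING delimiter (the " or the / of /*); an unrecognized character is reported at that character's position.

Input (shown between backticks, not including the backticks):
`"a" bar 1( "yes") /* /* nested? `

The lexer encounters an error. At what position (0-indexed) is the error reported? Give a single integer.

pos=0: enter STRING mode
pos=0: emit STR "a" (now at pos=3)
pos=4: emit ID 'bar' (now at pos=7)
pos=8: emit NUM '1' (now at pos=9)
pos=9: emit LPAREN '('
pos=11: enter STRING mode
pos=11: emit STR "yes" (now at pos=16)
pos=16: emit RPAREN ')'
pos=18: enter COMMENT mode (saw '/*')
pos=18: ERROR — unterminated comment (reached EOF)

Answer: 18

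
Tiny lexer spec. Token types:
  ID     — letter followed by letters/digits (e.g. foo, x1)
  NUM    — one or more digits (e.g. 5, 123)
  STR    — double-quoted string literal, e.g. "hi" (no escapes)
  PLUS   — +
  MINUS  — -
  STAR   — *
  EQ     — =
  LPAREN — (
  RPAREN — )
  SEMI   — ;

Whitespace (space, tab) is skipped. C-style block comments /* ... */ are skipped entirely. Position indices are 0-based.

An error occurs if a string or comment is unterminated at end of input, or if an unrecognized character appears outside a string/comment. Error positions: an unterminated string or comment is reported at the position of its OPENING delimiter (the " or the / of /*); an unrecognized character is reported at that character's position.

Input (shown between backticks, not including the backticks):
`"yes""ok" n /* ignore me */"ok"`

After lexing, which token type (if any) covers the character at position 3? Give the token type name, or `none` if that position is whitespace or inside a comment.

Answer: STR

Derivation:
pos=0: enter STRING mode
pos=0: emit STR "yes" (now at pos=5)
pos=5: enter STRING mode
pos=5: emit STR "ok" (now at pos=9)
pos=10: emit ID 'n' (now at pos=11)
pos=12: enter COMMENT mode (saw '/*')
exit COMMENT mode (now at pos=27)
pos=27: enter STRING mode
pos=27: emit STR "ok" (now at pos=31)
DONE. 4 tokens: [STR, STR, ID, STR]
Position 3: char is 's' -> STR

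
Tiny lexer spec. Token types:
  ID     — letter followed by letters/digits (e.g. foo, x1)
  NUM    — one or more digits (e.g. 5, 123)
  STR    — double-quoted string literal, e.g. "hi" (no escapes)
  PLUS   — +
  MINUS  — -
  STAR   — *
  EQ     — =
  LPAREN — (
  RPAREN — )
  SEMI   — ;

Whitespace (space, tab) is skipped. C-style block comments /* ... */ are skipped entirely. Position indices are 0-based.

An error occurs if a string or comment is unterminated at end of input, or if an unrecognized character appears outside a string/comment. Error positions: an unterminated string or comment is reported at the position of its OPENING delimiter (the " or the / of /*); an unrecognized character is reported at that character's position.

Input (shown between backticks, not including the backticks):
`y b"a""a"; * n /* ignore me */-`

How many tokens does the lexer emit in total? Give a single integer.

pos=0: emit ID 'y' (now at pos=1)
pos=2: emit ID 'b' (now at pos=3)
pos=3: enter STRING mode
pos=3: emit STR "a" (now at pos=6)
pos=6: enter STRING mode
pos=6: emit STR "a" (now at pos=9)
pos=9: emit SEMI ';'
pos=11: emit STAR '*'
pos=13: emit ID 'n' (now at pos=14)
pos=15: enter COMMENT mode (saw '/*')
exit COMMENT mode (now at pos=30)
pos=30: emit MINUS '-'
DONE. 8 tokens: [ID, ID, STR, STR, SEMI, STAR, ID, MINUS]

Answer: 8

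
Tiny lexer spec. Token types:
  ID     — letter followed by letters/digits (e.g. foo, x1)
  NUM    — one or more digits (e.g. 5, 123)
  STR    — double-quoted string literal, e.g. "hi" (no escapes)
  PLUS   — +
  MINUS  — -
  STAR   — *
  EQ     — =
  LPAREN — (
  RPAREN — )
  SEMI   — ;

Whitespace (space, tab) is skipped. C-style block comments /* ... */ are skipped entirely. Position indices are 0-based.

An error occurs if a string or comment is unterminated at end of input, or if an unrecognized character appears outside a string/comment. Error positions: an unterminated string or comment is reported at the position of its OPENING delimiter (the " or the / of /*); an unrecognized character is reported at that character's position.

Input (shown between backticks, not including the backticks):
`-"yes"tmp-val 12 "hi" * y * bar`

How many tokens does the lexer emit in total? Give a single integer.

Answer: 11

Derivation:
pos=0: emit MINUS '-'
pos=1: enter STRING mode
pos=1: emit STR "yes" (now at pos=6)
pos=6: emit ID 'tmp' (now at pos=9)
pos=9: emit MINUS '-'
pos=10: emit ID 'val' (now at pos=13)
pos=14: emit NUM '12' (now at pos=16)
pos=17: enter STRING mode
pos=17: emit STR "hi" (now at pos=21)
pos=22: emit STAR '*'
pos=24: emit ID 'y' (now at pos=25)
pos=26: emit STAR '*'
pos=28: emit ID 'bar' (now at pos=31)
DONE. 11 tokens: [MINUS, STR, ID, MINUS, ID, NUM, STR, STAR, ID, STAR, ID]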